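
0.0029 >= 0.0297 False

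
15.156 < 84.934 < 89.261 True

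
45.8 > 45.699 True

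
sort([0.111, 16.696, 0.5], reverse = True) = [16.696, 0.5, 0.111]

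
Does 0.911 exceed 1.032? No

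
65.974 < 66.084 True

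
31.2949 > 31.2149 True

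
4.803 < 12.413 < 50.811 True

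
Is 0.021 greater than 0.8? No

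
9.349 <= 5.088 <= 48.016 False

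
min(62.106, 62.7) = 62.106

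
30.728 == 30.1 False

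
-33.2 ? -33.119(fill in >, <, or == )<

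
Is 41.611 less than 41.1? No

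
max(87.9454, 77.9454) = 87.9454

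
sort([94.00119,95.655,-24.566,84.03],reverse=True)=[95.655,94.00119,84.03,-24.566]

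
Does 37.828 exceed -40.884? Yes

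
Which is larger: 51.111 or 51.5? 51.5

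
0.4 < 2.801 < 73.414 True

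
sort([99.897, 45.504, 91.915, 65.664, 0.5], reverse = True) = [99.897, 91.915, 65.664, 45.504, 0.5]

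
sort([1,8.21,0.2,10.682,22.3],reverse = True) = [22.3,10.682,8.21,1,0.2]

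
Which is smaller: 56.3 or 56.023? 56.023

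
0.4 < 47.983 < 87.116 True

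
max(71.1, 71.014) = 71.1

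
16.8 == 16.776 False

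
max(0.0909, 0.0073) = 0.0909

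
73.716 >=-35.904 True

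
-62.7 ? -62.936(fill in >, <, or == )>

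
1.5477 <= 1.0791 False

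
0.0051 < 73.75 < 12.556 False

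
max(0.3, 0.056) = 0.3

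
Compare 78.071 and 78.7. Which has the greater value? 78.7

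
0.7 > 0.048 True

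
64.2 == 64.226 False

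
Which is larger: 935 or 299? 935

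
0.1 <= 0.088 False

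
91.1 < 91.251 True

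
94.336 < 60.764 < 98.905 False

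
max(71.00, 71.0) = 71.0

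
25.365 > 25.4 False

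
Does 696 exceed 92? Yes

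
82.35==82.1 False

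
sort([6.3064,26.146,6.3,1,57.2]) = [1,6.3,6.3064,26.146,57.2]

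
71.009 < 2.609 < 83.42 False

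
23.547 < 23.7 True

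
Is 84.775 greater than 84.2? Yes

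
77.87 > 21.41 True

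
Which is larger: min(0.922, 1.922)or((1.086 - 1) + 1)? ((1.086 - 1) + 1)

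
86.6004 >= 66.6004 True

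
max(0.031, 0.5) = 0.5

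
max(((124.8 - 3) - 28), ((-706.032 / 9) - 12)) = 93.8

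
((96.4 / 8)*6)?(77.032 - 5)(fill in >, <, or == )>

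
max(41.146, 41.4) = 41.4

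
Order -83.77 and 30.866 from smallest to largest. -83.77, 30.866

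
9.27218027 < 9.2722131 True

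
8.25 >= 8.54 False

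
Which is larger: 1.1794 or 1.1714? 1.1794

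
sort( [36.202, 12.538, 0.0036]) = [0.0036, 12.538, 36.202]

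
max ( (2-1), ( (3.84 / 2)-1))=1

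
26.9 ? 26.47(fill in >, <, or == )>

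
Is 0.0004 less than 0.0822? Yes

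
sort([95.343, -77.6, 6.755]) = [-77.6, 6.755, 95.343]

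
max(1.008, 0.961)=1.008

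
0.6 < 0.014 False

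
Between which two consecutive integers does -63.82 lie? -64 and -63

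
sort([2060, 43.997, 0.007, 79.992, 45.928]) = [0.007, 43.997, 45.928, 79.992, 2060]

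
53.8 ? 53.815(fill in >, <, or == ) <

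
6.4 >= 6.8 False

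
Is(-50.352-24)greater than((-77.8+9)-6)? Yes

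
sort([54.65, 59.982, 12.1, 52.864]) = [12.1, 52.864, 54.65, 59.982]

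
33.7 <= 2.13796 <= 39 False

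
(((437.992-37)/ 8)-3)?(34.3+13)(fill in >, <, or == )<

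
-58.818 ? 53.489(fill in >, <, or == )<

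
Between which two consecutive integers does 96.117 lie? 96 and 97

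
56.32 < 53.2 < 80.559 False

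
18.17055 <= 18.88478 True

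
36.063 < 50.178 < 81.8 True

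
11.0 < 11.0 False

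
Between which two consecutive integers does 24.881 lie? 24 and 25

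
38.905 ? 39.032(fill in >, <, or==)<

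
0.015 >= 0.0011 True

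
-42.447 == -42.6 False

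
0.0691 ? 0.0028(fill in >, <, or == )>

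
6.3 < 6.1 False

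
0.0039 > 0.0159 False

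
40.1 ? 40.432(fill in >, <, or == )<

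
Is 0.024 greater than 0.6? No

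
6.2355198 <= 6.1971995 False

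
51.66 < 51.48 False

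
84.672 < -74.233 False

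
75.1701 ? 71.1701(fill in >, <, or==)>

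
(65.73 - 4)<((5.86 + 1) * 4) False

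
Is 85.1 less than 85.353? Yes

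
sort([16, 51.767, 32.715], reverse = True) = [51.767, 32.715, 16]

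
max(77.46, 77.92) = 77.92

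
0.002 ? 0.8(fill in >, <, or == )<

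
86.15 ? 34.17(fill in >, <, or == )>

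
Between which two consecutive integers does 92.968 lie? 92 and 93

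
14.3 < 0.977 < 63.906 False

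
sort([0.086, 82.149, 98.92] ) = [0.086, 82.149, 98.92]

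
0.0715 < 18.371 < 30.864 True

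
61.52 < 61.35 False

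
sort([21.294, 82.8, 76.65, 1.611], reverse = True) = [82.8, 76.65, 21.294, 1.611]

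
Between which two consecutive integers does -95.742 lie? -96 and -95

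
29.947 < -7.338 False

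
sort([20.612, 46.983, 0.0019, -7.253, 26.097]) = [-7.253, 0.0019, 20.612, 26.097, 46.983]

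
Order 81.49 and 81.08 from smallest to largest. 81.08, 81.49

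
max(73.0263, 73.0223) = 73.0263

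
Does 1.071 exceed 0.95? Yes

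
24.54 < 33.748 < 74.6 True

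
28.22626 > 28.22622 True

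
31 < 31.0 False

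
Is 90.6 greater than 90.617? No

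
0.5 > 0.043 True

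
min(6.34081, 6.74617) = 6.34081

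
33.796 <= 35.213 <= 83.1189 True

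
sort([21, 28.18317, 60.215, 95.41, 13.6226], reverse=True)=[95.41, 60.215, 28.18317, 21, 13.6226]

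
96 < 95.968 False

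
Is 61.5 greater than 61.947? No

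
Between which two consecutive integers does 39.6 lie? 39 and 40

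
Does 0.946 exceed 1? No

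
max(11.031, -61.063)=11.031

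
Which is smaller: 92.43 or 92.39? 92.39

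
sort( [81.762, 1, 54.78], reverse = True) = [81.762, 54.78, 1]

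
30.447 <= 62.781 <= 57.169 False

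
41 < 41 False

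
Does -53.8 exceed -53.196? No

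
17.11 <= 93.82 True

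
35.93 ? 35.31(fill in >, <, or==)>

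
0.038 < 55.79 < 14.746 False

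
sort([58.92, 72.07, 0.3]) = [0.3, 58.92, 72.07]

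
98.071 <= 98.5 True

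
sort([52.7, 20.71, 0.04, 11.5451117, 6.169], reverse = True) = [52.7, 20.71, 11.5451117, 6.169, 0.04]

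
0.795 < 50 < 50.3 True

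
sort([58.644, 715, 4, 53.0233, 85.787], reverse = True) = [715, 85.787, 58.644, 53.0233, 4]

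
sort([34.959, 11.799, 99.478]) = [11.799, 34.959, 99.478]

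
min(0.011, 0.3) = 0.011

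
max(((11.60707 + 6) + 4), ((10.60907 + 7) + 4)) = 21.60907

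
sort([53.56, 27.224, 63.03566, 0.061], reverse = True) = [63.03566, 53.56, 27.224, 0.061]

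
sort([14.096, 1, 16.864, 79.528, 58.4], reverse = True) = [79.528, 58.4, 16.864, 14.096, 1]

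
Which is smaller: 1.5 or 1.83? 1.5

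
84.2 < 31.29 False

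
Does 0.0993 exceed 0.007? Yes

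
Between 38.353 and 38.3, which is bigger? 38.353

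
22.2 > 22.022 True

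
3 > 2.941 True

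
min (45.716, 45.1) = 45.1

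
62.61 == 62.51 False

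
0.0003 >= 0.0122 False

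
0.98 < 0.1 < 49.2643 False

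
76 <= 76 True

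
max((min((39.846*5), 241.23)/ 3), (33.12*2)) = 66.41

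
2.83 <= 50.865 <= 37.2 False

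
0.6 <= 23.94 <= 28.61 True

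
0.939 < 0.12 False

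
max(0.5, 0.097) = 0.5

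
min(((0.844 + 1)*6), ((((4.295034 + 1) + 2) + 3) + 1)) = 11.064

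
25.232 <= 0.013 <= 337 False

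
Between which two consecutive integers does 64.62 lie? 64 and 65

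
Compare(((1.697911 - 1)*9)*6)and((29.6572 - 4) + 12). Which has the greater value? (((1.697911 - 1)*9)*6)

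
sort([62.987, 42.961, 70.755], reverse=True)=[70.755, 62.987, 42.961]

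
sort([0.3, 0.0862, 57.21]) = [0.0862, 0.3, 57.21]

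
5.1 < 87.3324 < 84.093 False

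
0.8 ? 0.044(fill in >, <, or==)>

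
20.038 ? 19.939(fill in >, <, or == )>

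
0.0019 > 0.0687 False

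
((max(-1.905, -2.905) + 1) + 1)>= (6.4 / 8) False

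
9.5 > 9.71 False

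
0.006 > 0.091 False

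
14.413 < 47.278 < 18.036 False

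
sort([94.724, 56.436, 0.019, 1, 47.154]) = [0.019, 1, 47.154, 56.436, 94.724]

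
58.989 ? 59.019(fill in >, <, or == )<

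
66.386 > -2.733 True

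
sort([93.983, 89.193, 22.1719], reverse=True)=[93.983, 89.193, 22.1719]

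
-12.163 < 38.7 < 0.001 False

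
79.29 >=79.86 False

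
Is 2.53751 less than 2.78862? Yes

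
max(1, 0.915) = 1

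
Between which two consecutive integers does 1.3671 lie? 1 and 2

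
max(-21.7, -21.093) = -21.093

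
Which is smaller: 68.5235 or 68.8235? 68.5235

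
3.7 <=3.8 True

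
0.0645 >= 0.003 True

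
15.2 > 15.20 False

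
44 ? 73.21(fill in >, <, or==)<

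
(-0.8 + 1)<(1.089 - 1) False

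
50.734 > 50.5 True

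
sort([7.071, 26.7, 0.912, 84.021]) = [0.912, 7.071, 26.7, 84.021]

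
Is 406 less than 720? Yes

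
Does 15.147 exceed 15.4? No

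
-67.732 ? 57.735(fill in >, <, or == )<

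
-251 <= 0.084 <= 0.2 True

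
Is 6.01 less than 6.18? Yes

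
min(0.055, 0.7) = 0.055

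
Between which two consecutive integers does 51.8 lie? 51 and 52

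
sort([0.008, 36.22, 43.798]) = [0.008, 36.22, 43.798]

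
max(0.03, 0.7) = 0.7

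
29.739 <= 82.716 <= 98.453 True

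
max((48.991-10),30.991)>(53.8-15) True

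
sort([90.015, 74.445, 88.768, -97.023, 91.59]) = [-97.023, 74.445, 88.768, 90.015, 91.59]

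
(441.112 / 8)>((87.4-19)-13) False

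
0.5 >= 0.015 True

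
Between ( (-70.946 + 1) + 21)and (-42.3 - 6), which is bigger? (-42.3 - 6)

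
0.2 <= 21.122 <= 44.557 True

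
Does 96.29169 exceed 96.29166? Yes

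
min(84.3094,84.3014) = 84.3014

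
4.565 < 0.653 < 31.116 False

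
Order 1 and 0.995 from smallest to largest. 0.995,1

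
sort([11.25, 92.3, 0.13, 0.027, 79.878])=[0.027, 0.13, 11.25, 79.878, 92.3]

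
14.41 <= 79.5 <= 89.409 True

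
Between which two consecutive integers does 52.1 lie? 52 and 53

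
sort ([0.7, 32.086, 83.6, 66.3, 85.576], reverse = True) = [85.576, 83.6, 66.3, 32.086, 0.7]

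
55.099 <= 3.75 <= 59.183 False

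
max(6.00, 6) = 6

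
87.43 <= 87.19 False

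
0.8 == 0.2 False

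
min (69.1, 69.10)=69.1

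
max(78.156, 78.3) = 78.3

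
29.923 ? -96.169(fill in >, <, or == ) >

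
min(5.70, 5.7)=5.70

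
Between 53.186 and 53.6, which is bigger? 53.6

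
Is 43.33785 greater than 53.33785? No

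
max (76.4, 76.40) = 76.40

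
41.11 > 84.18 False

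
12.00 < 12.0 False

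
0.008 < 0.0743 True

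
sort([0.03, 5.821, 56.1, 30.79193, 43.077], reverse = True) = [56.1, 43.077, 30.79193, 5.821, 0.03]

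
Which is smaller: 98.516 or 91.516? 91.516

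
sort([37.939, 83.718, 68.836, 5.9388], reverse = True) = [83.718, 68.836, 37.939, 5.9388]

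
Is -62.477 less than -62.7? No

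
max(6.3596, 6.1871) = 6.3596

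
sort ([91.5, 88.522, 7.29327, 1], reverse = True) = [91.5, 88.522, 7.29327, 1]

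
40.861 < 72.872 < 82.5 True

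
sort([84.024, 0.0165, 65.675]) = [0.0165, 65.675, 84.024]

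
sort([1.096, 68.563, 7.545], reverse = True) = [68.563, 7.545, 1.096]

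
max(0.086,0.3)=0.3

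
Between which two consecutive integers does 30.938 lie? 30 and 31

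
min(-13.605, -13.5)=-13.605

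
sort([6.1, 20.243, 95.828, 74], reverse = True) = [95.828, 74, 20.243, 6.1]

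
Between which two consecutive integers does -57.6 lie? -58 and -57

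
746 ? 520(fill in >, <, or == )>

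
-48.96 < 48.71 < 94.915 True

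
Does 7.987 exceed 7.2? Yes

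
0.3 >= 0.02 True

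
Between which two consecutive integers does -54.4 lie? -55 and -54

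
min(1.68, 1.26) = 1.26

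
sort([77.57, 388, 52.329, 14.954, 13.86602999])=[13.86602999, 14.954, 52.329, 77.57, 388]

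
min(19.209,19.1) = 19.1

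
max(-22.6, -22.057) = -22.057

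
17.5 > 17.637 False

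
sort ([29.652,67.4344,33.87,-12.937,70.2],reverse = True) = [70.2,67.4344,33.87,29.652,-12.937]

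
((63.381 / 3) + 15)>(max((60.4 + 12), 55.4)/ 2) False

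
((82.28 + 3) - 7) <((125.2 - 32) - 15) False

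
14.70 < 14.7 False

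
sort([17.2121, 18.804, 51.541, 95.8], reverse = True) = [95.8, 51.541, 18.804, 17.2121]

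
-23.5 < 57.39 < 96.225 True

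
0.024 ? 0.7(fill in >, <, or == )<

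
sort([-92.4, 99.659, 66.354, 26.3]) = [-92.4, 26.3, 66.354, 99.659]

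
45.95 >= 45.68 True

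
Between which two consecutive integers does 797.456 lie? 797 and 798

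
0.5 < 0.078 False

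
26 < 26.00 False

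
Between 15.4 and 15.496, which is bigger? 15.496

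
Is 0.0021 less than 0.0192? Yes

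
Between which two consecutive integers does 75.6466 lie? 75 and 76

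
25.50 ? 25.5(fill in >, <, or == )==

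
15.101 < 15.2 True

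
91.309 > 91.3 True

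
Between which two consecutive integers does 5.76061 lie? 5 and 6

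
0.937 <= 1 True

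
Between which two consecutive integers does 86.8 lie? 86 and 87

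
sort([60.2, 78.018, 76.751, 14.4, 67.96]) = [14.4, 60.2, 67.96, 76.751, 78.018]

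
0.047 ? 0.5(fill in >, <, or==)<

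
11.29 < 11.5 True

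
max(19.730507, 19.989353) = 19.989353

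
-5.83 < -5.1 True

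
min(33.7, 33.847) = 33.7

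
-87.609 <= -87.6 True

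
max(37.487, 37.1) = 37.487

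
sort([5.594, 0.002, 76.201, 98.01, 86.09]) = [0.002, 5.594, 76.201, 86.09, 98.01]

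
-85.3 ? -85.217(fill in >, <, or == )<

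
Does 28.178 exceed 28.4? No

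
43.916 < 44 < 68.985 True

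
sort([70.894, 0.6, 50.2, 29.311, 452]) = [0.6, 29.311, 50.2, 70.894, 452]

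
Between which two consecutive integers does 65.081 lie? 65 and 66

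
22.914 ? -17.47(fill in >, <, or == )>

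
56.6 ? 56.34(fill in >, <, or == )>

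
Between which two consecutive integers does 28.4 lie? 28 and 29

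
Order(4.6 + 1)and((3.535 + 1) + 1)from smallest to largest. ((3.535 + 1) + 1), (4.6 + 1)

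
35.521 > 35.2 True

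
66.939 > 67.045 False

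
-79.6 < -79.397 True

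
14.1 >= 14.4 False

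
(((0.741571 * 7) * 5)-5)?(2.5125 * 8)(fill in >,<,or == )>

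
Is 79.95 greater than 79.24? Yes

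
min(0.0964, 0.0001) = 0.0001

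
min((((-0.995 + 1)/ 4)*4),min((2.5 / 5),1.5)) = 0.005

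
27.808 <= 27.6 False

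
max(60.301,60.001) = 60.301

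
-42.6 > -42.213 False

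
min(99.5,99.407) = 99.407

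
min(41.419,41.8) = 41.419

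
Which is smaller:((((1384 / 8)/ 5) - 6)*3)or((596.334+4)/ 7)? ((596.334+4)/ 7)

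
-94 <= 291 True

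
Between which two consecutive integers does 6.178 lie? 6 and 7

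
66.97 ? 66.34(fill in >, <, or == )>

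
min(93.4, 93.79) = 93.4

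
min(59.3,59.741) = 59.3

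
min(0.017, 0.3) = 0.017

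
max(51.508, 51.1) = 51.508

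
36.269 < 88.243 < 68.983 False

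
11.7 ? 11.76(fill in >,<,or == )<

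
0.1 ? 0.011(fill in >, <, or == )>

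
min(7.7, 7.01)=7.01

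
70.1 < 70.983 True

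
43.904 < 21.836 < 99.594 False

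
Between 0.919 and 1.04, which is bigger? 1.04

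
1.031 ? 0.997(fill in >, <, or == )>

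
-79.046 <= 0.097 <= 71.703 True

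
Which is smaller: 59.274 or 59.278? 59.274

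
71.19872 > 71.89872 False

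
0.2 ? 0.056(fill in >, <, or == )>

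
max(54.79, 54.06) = 54.79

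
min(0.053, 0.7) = 0.053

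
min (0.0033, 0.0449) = 0.0033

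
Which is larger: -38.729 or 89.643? 89.643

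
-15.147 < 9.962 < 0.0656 False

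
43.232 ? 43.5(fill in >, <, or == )<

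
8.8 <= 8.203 False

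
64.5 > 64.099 True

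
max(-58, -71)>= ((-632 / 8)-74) True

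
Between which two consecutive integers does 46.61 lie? 46 and 47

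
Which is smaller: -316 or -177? -316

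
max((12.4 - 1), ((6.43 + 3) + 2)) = 11.43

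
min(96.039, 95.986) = 95.986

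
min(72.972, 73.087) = 72.972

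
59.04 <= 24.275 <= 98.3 False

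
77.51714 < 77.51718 True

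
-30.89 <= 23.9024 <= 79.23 True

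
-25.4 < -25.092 True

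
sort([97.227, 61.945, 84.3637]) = [61.945, 84.3637, 97.227]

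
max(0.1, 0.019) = 0.1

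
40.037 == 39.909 False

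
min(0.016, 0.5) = 0.016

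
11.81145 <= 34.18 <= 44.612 True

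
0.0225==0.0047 False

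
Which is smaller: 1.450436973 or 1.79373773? 1.450436973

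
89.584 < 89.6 True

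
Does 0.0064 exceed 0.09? No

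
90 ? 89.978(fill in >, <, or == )>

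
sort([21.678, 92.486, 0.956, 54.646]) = [0.956, 21.678, 54.646, 92.486]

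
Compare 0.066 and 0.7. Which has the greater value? 0.7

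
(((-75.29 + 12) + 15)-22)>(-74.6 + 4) True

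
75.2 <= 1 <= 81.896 False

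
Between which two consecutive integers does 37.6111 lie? 37 and 38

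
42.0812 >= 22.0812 True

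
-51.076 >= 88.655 False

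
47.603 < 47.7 True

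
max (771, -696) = 771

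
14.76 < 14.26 False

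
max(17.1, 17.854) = 17.854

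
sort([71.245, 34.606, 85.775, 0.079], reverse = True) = [85.775, 71.245, 34.606, 0.079]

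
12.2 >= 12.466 False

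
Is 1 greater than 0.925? Yes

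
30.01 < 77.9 True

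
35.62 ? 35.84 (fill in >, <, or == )<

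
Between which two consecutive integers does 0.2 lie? 0 and 1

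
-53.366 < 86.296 True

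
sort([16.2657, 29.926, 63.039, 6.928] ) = [6.928, 16.2657, 29.926, 63.039]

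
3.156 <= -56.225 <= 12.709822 False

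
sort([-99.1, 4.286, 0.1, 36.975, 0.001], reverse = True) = [36.975, 4.286, 0.1, 0.001, -99.1]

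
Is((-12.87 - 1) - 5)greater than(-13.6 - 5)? No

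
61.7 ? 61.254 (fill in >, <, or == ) >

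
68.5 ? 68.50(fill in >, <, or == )==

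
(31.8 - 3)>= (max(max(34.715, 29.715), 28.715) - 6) True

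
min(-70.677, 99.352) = -70.677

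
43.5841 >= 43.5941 False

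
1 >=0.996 True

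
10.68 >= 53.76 False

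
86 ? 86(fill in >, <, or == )==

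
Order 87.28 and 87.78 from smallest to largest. 87.28, 87.78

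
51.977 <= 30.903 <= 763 False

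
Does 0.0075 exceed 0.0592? No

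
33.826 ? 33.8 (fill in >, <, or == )>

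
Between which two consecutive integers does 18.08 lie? 18 and 19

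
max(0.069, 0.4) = 0.4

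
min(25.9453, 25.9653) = 25.9453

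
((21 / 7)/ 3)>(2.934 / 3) True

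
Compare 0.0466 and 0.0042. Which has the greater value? 0.0466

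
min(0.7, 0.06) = 0.06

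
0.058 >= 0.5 False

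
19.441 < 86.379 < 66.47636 False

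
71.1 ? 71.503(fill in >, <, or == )<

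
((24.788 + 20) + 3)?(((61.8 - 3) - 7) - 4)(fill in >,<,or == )<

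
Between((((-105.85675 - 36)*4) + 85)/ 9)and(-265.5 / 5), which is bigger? (-265.5 / 5)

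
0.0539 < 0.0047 False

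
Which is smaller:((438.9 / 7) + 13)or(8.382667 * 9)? (8.382667 * 9)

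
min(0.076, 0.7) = 0.076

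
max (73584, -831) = 73584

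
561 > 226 True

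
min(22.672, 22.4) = 22.4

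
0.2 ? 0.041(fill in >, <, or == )>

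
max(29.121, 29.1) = 29.121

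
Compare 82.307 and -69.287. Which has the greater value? 82.307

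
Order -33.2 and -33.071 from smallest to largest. -33.2, -33.071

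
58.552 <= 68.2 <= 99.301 True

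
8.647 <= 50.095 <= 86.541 True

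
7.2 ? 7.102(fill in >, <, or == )>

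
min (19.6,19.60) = 19.6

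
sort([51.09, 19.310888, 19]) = [19, 19.310888, 51.09]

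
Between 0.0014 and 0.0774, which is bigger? 0.0774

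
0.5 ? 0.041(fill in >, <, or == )>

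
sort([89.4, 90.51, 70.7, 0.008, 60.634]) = [0.008, 60.634, 70.7, 89.4, 90.51]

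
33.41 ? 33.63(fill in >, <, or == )<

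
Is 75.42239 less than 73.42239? No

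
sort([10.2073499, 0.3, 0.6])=[0.3, 0.6, 10.2073499]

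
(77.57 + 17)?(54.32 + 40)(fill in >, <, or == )>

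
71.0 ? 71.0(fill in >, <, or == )==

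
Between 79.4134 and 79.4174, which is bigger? 79.4174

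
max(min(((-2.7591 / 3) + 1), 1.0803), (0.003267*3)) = 0.0803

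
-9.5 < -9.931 False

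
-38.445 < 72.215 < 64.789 False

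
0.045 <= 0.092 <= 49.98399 True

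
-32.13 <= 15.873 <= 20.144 True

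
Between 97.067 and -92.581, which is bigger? 97.067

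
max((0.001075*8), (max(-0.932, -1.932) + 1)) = 0.068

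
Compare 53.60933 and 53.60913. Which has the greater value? 53.60933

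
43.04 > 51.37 False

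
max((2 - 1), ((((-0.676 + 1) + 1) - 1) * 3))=1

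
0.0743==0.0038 False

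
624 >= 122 True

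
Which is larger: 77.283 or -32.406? 77.283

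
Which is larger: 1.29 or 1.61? 1.61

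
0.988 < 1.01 True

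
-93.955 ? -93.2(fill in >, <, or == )<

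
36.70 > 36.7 False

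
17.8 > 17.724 True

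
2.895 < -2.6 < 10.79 False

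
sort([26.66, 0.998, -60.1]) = [-60.1, 0.998, 26.66]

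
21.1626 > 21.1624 True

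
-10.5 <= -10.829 False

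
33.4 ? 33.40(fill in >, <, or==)==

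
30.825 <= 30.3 False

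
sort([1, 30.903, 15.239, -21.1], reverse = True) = [30.903, 15.239, 1, -21.1]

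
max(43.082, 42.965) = 43.082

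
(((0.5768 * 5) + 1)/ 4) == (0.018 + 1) False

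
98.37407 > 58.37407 True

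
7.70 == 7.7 True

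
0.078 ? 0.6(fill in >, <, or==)<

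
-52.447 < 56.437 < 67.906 True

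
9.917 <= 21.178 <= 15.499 False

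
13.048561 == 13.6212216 False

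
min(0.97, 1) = 0.97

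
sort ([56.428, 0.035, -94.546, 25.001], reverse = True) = [56.428, 25.001, 0.035, -94.546]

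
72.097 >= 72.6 False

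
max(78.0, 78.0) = 78.0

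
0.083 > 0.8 False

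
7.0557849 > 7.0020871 True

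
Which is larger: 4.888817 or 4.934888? 4.934888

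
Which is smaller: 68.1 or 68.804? 68.1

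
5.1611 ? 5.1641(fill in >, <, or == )<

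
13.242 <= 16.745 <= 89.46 True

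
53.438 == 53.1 False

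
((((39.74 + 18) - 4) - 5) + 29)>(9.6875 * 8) True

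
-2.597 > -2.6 True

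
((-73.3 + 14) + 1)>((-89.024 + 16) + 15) False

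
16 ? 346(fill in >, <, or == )<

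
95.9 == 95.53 False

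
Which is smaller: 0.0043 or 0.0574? 0.0043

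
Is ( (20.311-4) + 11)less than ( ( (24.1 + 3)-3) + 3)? No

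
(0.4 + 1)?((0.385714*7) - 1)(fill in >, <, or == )<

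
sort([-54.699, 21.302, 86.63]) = [-54.699, 21.302, 86.63]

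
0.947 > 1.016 False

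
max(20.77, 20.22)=20.77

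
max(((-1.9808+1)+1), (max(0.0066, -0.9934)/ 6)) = 0.0192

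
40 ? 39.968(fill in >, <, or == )>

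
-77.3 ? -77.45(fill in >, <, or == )>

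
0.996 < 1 True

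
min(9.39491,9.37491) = 9.37491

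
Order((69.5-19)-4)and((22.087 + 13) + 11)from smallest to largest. ((22.087 + 13) + 11), ((69.5-19)-4)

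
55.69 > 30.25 True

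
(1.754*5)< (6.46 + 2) False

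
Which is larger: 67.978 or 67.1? 67.978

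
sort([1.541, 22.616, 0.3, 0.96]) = [0.3, 0.96, 1.541, 22.616]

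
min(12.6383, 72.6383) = 12.6383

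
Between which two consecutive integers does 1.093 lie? 1 and 2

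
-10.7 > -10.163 False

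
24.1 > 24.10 False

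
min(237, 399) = 237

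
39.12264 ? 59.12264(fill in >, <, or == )<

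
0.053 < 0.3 True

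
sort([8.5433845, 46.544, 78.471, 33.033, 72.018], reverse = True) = [78.471, 72.018, 46.544, 33.033, 8.5433845]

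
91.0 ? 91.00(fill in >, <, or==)==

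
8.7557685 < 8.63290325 False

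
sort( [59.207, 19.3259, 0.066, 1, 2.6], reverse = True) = [59.207, 19.3259, 2.6, 1, 0.066]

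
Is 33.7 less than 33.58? No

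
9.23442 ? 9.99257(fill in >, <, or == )<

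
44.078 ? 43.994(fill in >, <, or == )>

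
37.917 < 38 True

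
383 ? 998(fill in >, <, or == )<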